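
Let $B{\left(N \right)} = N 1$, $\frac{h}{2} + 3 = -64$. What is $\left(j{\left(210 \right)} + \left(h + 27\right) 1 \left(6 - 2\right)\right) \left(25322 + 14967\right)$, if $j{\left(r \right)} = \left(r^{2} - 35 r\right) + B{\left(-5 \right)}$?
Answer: $1463175613$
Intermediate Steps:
$h = -134$ ($h = -6 + 2 \left(-64\right) = -6 - 128 = -134$)
$B{\left(N \right)} = N$
$j{\left(r \right)} = -5 + r^{2} - 35 r$ ($j{\left(r \right)} = \left(r^{2} - 35 r\right) - 5 = -5 + r^{2} - 35 r$)
$\left(j{\left(210 \right)} + \left(h + 27\right) 1 \left(6 - 2\right)\right) \left(25322 + 14967\right) = \left(\left(-5 + 210^{2} - 7350\right) + \left(-134 + 27\right) 1 \left(6 - 2\right)\right) \left(25322 + 14967\right) = \left(\left(-5 + 44100 - 7350\right) - 107 \cdot 1 \cdot 4\right) 40289 = \left(36745 - 428\right) 40289 = 36317 \cdot 40289 = 1463175613$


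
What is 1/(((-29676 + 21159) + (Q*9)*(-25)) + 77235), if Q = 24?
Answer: 1/63318 ≈ 1.5793e-5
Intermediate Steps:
1/(((-29676 + 21159) + (Q*9)*(-25)) + 77235) = 1/(((-29676 + 21159) + (24*9)*(-25)) + 77235) = 1/((-8517 + 216*(-25)) + 77235) = 1/((-8517 - 5400) + 77235) = 1/(-13917 + 77235) = 1/63318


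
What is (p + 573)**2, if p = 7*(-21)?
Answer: 181476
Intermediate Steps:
p = -147
(p + 573)**2 = (-147 + 573)**2 = 426**2 = 181476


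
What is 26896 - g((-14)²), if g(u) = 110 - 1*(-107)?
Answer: 26679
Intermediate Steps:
g(u) = 217 (g(u) = 110 + 107 = 217)
26896 - g((-14)²) = 26896 - 1*217 = 26896 - 217 = 26679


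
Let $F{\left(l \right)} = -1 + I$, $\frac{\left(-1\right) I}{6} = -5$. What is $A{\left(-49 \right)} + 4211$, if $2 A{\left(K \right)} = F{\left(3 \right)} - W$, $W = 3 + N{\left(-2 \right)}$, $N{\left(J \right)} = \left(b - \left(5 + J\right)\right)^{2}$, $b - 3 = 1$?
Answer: $\frac{8447}{2} \approx 4223.5$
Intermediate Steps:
$b = 4$ ($b = 3 + 1 = 4$)
$I = 30$ ($I = \left(-6\right) \left(-5\right) = 30$)
$N{\left(J \right)} = \left(-1 - J\right)^{2}$ ($N{\left(J \right)} = \left(4 - \left(5 + J\right)\right)^{2} = \left(-1 - J\right)^{2}$)
$F{\left(l \right)} = 29$ ($F{\left(l \right)} = -1 + 30 = 29$)
$W = 4$ ($W = 3 + \left(1 - 2\right)^{2} = 3 + \left(-1\right)^{2} = 3 + 1 = 4$)
$A{\left(K \right)} = \frac{25}{2}$ ($A{\left(K \right)} = \frac{29 - 4}{2} = \frac{1}{2} \cdot 25 = \frac{25}{2}$)
$A{\left(-49 \right)} + 4211 = \frac{25}{2} + 4211 = \frac{8447}{2}$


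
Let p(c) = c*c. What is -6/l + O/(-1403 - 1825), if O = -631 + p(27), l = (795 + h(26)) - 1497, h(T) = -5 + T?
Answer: -7895/366378 ≈ -0.021549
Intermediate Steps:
p(c) = c**2
l = -681 (l = (795 + (-5 + 26)) - 1497 = (795 + 21) - 1497 = 816 - 1497 = -681)
O = 98 (O = -631 + 27**2 = -631 + 729 = 98)
-6/l + O/(-1403 - 1825) = -6/(-681) + 98/(-1403 - 1825) = -6*(-1/681) + 98/(-3228) = 2/227 + 98*(-1/3228) = 2/227 - 49/1614 = -7895/366378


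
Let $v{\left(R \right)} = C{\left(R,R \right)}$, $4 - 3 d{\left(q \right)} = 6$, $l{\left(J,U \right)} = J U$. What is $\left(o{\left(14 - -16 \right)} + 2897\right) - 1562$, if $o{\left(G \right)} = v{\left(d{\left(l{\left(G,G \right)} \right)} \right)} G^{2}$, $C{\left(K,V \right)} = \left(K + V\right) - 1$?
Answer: $-765$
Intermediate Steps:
$C{\left(K,V \right)} = -1 + K + V$
$d{\left(q \right)} = - \frac{2}{3}$ ($d{\left(q \right)} = \frac{4}{3} - 2 = - \frac{2}{3}$)
$v{\left(R \right)} = -1 + 2 R$ ($v{\left(R \right)} = -1 + R + R = -1 + 2 R$)
$o{\left(G \right)} = - \frac{7 G^{2}}{3}$ ($o{\left(G \right)} = \left(-1 + 2 \left(- \frac{2}{3}\right)\right) G^{2} = \left(-1 - \frac{4}{3}\right) G^{2} = - \frac{7 G^{2}}{3}$)
$\left(o{\left(14 - -16 \right)} + 2897\right) - 1562 = \left(- \frac{7 \left(14 - -16\right)^{2}}{3} + 2897\right) - 1562 = \left(- \frac{7 \left(14 + 16\right)^{2}}{3} + 2897\right) - 1562 = \left(- \frac{7 \cdot 30^{2}}{3} + 2897\right) - 1562 = \left(\left(- \frac{7}{3}\right) 900 + 2897\right) - 1562 = \left(-2100 + 2897\right) - 1562 = 797 - 1562 = -765$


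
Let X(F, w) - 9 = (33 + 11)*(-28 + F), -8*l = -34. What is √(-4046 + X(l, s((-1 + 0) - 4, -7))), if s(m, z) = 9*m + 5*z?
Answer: 11*I*√42 ≈ 71.288*I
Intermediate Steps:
l = 17/4 (l = -⅛*(-34) = 17/4 ≈ 4.2500)
s(m, z) = 5*z + 9*m
X(F, w) = -1223 + 44*F (X(F, w) = 9 + (33 + 11)*(-28 + F) = 9 + 44*(-28 + F) = 9 + (-1232 + 44*F) = -1223 + 44*F)
√(-4046 + X(l, s((-1 + 0) - 4, -7))) = √(-4046 + (-1223 + 44*(17/4))) = √(-4046 + (-1223 + 187)) = √(-4046 - 1036) = √(-5082) = 11*I*√42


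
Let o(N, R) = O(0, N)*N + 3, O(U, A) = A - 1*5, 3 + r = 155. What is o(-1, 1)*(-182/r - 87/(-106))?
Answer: -13653/4028 ≈ -3.3895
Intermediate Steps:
r = 152 (r = -3 + 155 = 152)
O(U, A) = -5 + A (O(U, A) = A - 5 = -5 + A)
o(N, R) = 3 + N*(-5 + N) (o(N, R) = (-5 + N)*N + 3 = N*(-5 + N) + 3 = 3 + N*(-5 + N))
o(-1, 1)*(-182/r - 87/(-106)) = (3 - (-5 - 1))*(-182/152 - 87/(-106)) = (3 - 1*(-6))*(-182*1/152 - 87*(-1/106)) = (3 + 6)*(-91/76 + 87/106) = 9*(-1517/4028) = -13653/4028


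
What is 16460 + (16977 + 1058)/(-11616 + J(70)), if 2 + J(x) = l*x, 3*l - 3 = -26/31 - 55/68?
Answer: 602976981590/36636331 ≈ 16458.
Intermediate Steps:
l = 2851/6324 (l = 1 + (-26/31 - 55/68)/3 = 1 + (⅓)*(-3473/2108) = 1 - 3473/6324 = 2851/6324 ≈ 0.45082)
J(x) = -2 + 2851*x/6324
16460 + (16977 + 1058)/(-11616 + J(70)) = 16460 + (16977 + 1058)/(-11616 + (-2 + (2851/6324)*70)) = 16460 + 18035/(-11616 + (-2 + 99785/3162)) = 16460 + 18035/(-11616 + 93461/3162) = 16460 + 18035/(-36636331/3162) = 16460 + 18035*(-3162/36636331) = 16460 - 57026670/36636331 = 602976981590/36636331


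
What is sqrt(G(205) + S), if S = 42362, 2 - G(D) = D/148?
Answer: sqrt(231977679)/74 ≈ 205.82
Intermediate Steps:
G(D) = 2 - D/148
sqrt(G(205) + S) = sqrt((2 - 1/148*205) + 42362) = sqrt((2 - 205/148) + 42362) = sqrt(91/148 + 42362) = sqrt(6269667/148) = sqrt(231977679)/74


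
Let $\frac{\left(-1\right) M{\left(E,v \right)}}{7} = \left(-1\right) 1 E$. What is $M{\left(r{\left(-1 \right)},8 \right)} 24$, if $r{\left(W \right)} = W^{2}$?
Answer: $168$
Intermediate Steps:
$M{\left(E,v \right)} = 7 E$ ($M{\left(E,v \right)} = - 7 \left(-1\right) 1 E = - 7 \left(- E\right) = 7 E$)
$M{\left(r{\left(-1 \right)},8 \right)} 24 = 7 \left(-1\right)^{2} \cdot 24 = 7 \cdot 1 \cdot 24 = 7 \cdot 24 = 168$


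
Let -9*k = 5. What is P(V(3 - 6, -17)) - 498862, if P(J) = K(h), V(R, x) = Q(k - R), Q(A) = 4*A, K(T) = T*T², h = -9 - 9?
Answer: -504694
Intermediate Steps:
k = -5/9 (k = -⅑*5 = -5/9 ≈ -0.55556)
h = -18
K(T) = T³
V(R, x) = -20/9 - 4*R (V(R, x) = 4*(-5/9 - R) = -20/9 - 4*R)
P(J) = -5832 (P(J) = (-18)³ = -5832)
P(V(3 - 6, -17)) - 498862 = -5832 - 498862 = -504694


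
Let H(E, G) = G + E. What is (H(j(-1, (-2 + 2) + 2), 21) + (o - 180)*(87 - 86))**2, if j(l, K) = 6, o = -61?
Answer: 45796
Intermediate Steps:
H(E, G) = E + G
(H(j(-1, (-2 + 2) + 2), 21) + (o - 180)*(87 - 86))**2 = ((6 + 21) + (-61 - 180)*(87 - 86))**2 = (27 - 241*1)**2 = (27 - 241)**2 = (-214)**2 = 45796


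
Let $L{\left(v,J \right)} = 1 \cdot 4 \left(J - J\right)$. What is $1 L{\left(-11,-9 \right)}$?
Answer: $0$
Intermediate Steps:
$L{\left(v,J \right)} = 0$ ($L{\left(v,J \right)} = 4 \cdot 0 = 0$)
$1 L{\left(-11,-9 \right)} = 1 \cdot 0 = 0$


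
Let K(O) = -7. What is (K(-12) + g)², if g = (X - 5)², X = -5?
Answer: 8649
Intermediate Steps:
g = 100 (g = (-5 - 5)² = (-10)² = 100)
(K(-12) + g)² = (-7 + 100)² = 93² = 8649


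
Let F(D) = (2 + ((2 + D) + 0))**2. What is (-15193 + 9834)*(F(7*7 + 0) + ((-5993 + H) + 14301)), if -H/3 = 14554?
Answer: 174408655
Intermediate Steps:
H = -43662 (H = -3*14554 = -43662)
F(D) = (4 + D)**2 (F(D) = (2 + (2 + D))**2 = (4 + D)**2)
(-15193 + 9834)*(F(7*7 + 0) + ((-5993 + H) + 14301)) = (-15193 + 9834)*((4 + (7*7 + 0))**2 + ((-5993 - 43662) + 14301)) = -5359*((4 + (49 + 0))**2 + (-49655 + 14301)) = -5359*((4 + 49)**2 - 35354) = -5359*(53**2 - 35354) = -5359*(2809 - 35354) = -5359*(-32545) = 174408655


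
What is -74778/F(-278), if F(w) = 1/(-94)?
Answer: 7029132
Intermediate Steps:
F(w) = -1/94
-74778/F(-278) = -74778/(-1/94) = -74778*(-94) = 7029132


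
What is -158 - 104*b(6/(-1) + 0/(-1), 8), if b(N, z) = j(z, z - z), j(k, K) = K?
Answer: -158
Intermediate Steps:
b(N, z) = 0 (b(N, z) = z - z = 0)
-158 - 104*b(6/(-1) + 0/(-1), 8) = -158 - 104*0 = -158 + 0 = -158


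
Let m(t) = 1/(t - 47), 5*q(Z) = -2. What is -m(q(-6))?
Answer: 5/237 ≈ 0.021097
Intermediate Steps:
q(Z) = -2/5 (q(Z) = (1/5)*(-2) = -2/5)
m(t) = 1/(-47 + t)
-m(q(-6)) = -1/(-47 - 2/5) = -1/(-237/5) = -1*(-5/237) = 5/237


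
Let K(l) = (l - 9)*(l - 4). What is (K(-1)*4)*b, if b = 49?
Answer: 9800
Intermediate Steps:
K(l) = (-9 + l)*(-4 + l)
(K(-1)*4)*b = ((36 + (-1)² - 13*(-1))*4)*49 = ((36 + 1 + 13)*4)*49 = (50*4)*49 = 200*49 = 9800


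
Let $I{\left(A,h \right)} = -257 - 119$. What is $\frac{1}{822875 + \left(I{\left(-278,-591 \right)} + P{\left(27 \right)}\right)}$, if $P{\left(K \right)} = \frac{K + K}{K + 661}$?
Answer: $\frac{344}{282939683} \approx 1.2158 \cdot 10^{-6}$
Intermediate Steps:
$P{\left(K \right)} = \frac{2 K}{661 + K}$
$I{\left(A,h \right)} = -376$ ($I{\left(A,h \right)} = -257 - 119 = -376$)
$\frac{1}{822875 + \left(I{\left(-278,-591 \right)} + P{\left(27 \right)}\right)} = \frac{1}{822875 - \left(376 - \frac{54}{661 + 27}\right)} = \frac{1}{822875 - \left(376 - \frac{54}{688}\right)} = \frac{1}{822875 - \left(376 - \frac{27}{344}\right)} = \frac{1}{822875 + \left(-376 + \frac{27}{344}\right)} = \frac{1}{822875 - \frac{129317}{344}} = \frac{1}{\frac{282939683}{344}} = \frac{344}{282939683}$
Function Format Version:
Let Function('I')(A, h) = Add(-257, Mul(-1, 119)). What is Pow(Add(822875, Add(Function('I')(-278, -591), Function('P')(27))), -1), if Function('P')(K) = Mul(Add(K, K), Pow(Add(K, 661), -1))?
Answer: Rational(344, 282939683) ≈ 1.2158e-6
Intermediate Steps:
Function('P')(K) = Mul(2, K, Pow(Add(661, K), -1)) (Function('P')(K) = Mul(Mul(2, K), Pow(Add(661, K), -1)) = Mul(2, K, Pow(Add(661, K), -1)))
Function('I')(A, h) = -376 (Function('I')(A, h) = Add(-257, -119) = -376)
Pow(Add(822875, Add(Function('I')(-278, -591), Function('P')(27))), -1) = Pow(Add(822875, Add(-376, Mul(2, 27, Pow(Add(661, 27), -1)))), -1) = Pow(Add(822875, Add(-376, Mul(2, 27, Pow(688, -1)))), -1) = Pow(Add(822875, Add(-376, Mul(2, 27, Rational(1, 688)))), -1) = Pow(Add(822875, Add(-376, Rational(27, 344))), -1) = Pow(Add(822875, Rational(-129317, 344)), -1) = Pow(Rational(282939683, 344), -1) = Rational(344, 282939683)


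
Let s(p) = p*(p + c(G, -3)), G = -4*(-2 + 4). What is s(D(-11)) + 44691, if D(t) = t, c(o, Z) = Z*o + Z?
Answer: 44581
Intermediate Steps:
G = -8 (G = -4*2 = -8)
c(o, Z) = Z + Z*o
s(p) = p*(21 + p) (s(p) = p*(p - 3*(1 - 8)) = p*(p - 3*(-7)) = p*(p + 21) = p*(21 + p))
s(D(-11)) + 44691 = -11*(21 - 11) + 44691 = -11*10 + 44691 = -110 + 44691 = 44581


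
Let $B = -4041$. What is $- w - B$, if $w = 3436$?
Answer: $605$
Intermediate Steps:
$- w - B = \left(-1\right) 3436 - -4041 = -3436 + 4041 = 605$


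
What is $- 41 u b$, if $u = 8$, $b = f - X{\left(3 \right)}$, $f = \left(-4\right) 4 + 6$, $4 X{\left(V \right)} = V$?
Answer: $3526$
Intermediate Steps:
$X{\left(V \right)} = \frac{V}{4}$
$f = -10$ ($f = -16 + 6 = -10$)
$b = - \frac{43}{4}$ ($b = -10 - \frac{1}{4} \cdot 3 = -10 - \frac{3}{4} = - \frac{43}{4} \approx -10.75$)
$- 41 u b = \left(-41\right) 8 \left(- \frac{43}{4}\right) = \left(-328\right) \left(- \frac{43}{4}\right) = 3526$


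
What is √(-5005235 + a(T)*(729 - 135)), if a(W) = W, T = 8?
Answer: I*√5000483 ≈ 2236.2*I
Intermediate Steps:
√(-5005235 + a(T)*(729 - 135)) = √(-5005235 + 8*(729 - 135)) = √(-5005235 + 8*594) = √(-5005235 + 4752) = √(-5000483) = I*√5000483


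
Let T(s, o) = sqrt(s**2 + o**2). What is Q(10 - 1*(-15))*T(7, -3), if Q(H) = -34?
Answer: -34*sqrt(58) ≈ -258.94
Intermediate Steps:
T(s, o) = sqrt(o**2 + s**2)
Q(10 - 1*(-15))*T(7, -3) = -34*sqrt((-3)**2 + 7**2) = -34*sqrt(9 + 49) = -34*sqrt(58)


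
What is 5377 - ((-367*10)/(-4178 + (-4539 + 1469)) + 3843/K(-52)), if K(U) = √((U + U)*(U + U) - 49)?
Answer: 19484413/3624 - 1281*√10767/3589 ≈ 5339.5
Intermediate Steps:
K(U) = √(-49 + 4*U²) (K(U) = √((2*U)*(2*U) - 49) = √(4*U² - 49) = √(-49 + 4*U²))
5377 - ((-367*10)/(-4178 + (-4539 + 1469)) + 3843/K(-52)) = 5377 - ((-367*10)/(-4178 + (-4539 + 1469)) + 3843/(√(-49 + 4*(-52)²))) = 5377 - (-3670/(-4178 - 3070) + 3843/(√(-49 + 4*2704))) = 5377 - (-3670/(-7248) + 3843/(√(-49 + 10816))) = 5377 - (-3670*(-1/7248) + 3843/(√10767)) = 5377 - (1835/3624 + 3843*(√10767/10767)) = 5377 - (1835/3624 + 1281*√10767/3589) = 5377 + (-1835/3624 - 1281*√10767/3589) = 19484413/3624 - 1281*√10767/3589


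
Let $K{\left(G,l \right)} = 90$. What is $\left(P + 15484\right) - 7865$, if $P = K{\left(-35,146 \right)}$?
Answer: $7709$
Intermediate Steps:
$P = 90$
$\left(P + 15484\right) - 7865 = \left(90 + 15484\right) - 7865 = 15574 - 7865 = 7709$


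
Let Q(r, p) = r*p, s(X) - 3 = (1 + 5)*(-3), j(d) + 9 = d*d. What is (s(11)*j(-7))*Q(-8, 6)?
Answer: 28800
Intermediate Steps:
j(d) = -9 + d² (j(d) = -9 + d*d = -9 + d²)
s(X) = -15 (s(X) = 3 + (1 + 5)*(-3) = 3 + 6*(-3) = 3 - 18 = -15)
Q(r, p) = p*r
(s(11)*j(-7))*Q(-8, 6) = (-15*(-9 + (-7)²))*(6*(-8)) = -15*(-9 + 49)*(-48) = -15*40*(-48) = -600*(-48) = 28800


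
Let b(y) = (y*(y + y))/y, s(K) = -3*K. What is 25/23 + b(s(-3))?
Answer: 439/23 ≈ 19.087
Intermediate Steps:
b(y) = 2*y (b(y) = (y*(2*y))/y = (2*y**2)/y = 2*y)
25/23 + b(s(-3)) = 25/23 + 2*(-3*(-3)) = 25*(1/23) + 2*9 = 25/23 + 18 = 439/23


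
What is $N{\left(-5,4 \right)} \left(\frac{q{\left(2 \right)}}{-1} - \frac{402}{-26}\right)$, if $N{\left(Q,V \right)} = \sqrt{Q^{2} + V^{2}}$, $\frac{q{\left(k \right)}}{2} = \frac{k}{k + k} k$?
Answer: $\frac{175 \sqrt{41}}{13} \approx 86.196$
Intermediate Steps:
$q{\left(k \right)} = k$ ($q{\left(k \right)} = 2 \frac{k}{k + k} k = 2 \frac{k}{2 k} k = 2 k \frac{1}{2 k} k = 2 \frac{k}{2} = k$)
$N{\left(-5,4 \right)} \left(\frac{q{\left(2 \right)}}{-1} - \frac{402}{-26}\right) = \sqrt{\left(-5\right)^{2} + 4^{2}} \left(\frac{2}{-1} - \frac{402}{-26}\right) = \sqrt{25 + 16} \left(2 \left(-1\right) - - \frac{201}{13}\right) = \sqrt{41} \left(-2 + \frac{201}{13}\right) = \sqrt{41} \cdot \frac{175}{13} = \frac{175 \sqrt{41}}{13}$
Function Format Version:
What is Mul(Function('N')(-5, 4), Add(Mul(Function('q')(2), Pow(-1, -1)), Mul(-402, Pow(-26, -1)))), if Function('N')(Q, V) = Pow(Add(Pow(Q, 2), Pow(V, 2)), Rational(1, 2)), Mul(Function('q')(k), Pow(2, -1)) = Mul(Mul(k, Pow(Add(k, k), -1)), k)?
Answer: Mul(Rational(175, 13), Pow(41, Rational(1, 2))) ≈ 86.196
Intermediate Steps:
Function('q')(k) = k (Function('q')(k) = Mul(2, Mul(Mul(k, Pow(Add(k, k), -1)), k)) = Mul(2, Mul(Mul(k, Pow(Mul(2, k), -1)), k)) = Mul(2, Mul(Mul(k, Mul(Rational(1, 2), Pow(k, -1))), k)) = Mul(2, Mul(Rational(1, 2), k)) = k)
Mul(Function('N')(-5, 4), Add(Mul(Function('q')(2), Pow(-1, -1)), Mul(-402, Pow(-26, -1)))) = Mul(Pow(Add(Pow(-5, 2), Pow(4, 2)), Rational(1, 2)), Add(Mul(2, Pow(-1, -1)), Mul(-402, Pow(-26, -1)))) = Mul(Pow(Add(25, 16), Rational(1, 2)), Add(Mul(2, -1), Mul(-402, Rational(-1, 26)))) = Mul(Pow(41, Rational(1, 2)), Add(-2, Rational(201, 13))) = Mul(Pow(41, Rational(1, 2)), Rational(175, 13)) = Mul(Rational(175, 13), Pow(41, Rational(1, 2)))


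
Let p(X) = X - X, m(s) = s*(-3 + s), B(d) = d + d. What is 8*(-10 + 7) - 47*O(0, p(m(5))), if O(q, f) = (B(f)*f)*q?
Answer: -24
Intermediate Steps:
B(d) = 2*d
p(X) = 0
O(q, f) = 2*q*f² (O(q, f) = ((2*f)*f)*q = (2*f²)*q = 2*q*f²)
8*(-10 + 7) - 47*O(0, p(m(5))) = 8*(-10 + 7) - 94*0*0² = 8*(-3) - 94*0*0 = -24 - 47*0 = -24 + 0 = -24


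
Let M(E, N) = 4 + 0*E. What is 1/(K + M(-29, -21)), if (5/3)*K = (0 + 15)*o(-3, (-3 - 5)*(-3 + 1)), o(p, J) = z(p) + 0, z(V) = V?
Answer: -1/23 ≈ -0.043478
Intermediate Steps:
M(E, N) = 4 (M(E, N) = 4 + 0 = 4)
o(p, J) = p (o(p, J) = p + 0 = p)
K = -27 (K = 3*((0 + 15)*(-3))/5 = 3*(15*(-3))/5 = (⅗)*(-45) = -27)
1/(K + M(-29, -21)) = 1/(-27 + 4) = 1/(-23) = -1/23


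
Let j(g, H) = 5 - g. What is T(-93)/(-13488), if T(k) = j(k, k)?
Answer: -49/6744 ≈ -0.0072657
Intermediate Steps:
T(k) = 5 - k
T(-93)/(-13488) = (5 - 1*(-93))/(-13488) = (5 + 93)*(-1/13488) = 98*(-1/13488) = -49/6744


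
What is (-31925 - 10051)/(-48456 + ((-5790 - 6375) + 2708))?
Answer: 41976/57913 ≈ 0.72481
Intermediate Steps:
(-31925 - 10051)/(-48456 + ((-5790 - 6375) + 2708)) = -41976/(-48456 + (-12165 + 2708)) = -41976/(-48456 - 9457) = -41976/(-57913) = -41976*(-1/57913) = 41976/57913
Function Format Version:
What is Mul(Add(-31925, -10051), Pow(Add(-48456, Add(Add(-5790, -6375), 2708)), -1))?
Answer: Rational(41976, 57913) ≈ 0.72481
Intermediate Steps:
Mul(Add(-31925, -10051), Pow(Add(-48456, Add(Add(-5790, -6375), 2708)), -1)) = Mul(-41976, Pow(Add(-48456, Add(-12165, 2708)), -1)) = Mul(-41976, Pow(Add(-48456, -9457), -1)) = Mul(-41976, Pow(-57913, -1)) = Mul(-41976, Rational(-1, 57913)) = Rational(41976, 57913)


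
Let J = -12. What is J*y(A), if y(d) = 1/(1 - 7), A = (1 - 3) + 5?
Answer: 2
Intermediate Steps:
A = 3 (A = -2 + 5 = 3)
y(d) = -⅙ (y(d) = 1/(-6) = -⅙)
J*y(A) = -12*(-⅙) = 2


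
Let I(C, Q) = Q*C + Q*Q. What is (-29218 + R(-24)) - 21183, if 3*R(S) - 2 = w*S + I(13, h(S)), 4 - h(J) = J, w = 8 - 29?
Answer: -149549/3 ≈ -49850.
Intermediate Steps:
w = -21
h(J) = 4 - J
I(C, Q) = Q² + C*Q (I(C, Q) = C*Q + Q² = Q² + C*Q)
R(S) = ⅔ - 7*S + (4 - S)*(17 - S)/3 (R(S) = ⅔ + (-21*S + (4 - S)*(13 + (4 - S)))/3 = ⅔ + (-21*S + (4 - S)*(17 - S))/3 = ⅔ + (-7*S + (4 - S)*(17 - S)/3) = ⅔ - 7*S + (4 - S)*(17 - S)/3)
(-29218 + R(-24)) - 21183 = (-29218 + (70/3 - 14*(-24) + (⅓)*(-24)²)) - 21183 = (-29218 + (70/3 + 336 + (⅓)*576)) - 21183 = (-29218 + (70/3 + 336 + 192)) - 21183 = (-29218 + 1654/3) - 21183 = -86000/3 - 21183 = -149549/3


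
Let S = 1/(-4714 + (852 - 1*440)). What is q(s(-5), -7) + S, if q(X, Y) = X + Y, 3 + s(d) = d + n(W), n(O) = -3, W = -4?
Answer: -77437/4302 ≈ -18.000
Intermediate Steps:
s(d) = -6 + d (s(d) = -3 + (d - 3) = -3 + (-3 + d) = -6 + d)
S = -1/4302 (S = 1/(-4714 + (852 - 440)) = 1/(-4714 + 412) = 1/(-4302) = -1/4302 ≈ -0.00023245)
q(s(-5), -7) + S = ((-6 - 5) - 7) - 1/4302 = (-11 - 7) - 1/4302 = -18 - 1/4302 = -77437/4302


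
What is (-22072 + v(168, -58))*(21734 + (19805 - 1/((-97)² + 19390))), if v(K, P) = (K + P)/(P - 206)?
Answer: -79214481750635/86397 ≈ -9.1687e+8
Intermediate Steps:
v(K, P) = (K + P)/(-206 + P)
(-22072 + v(168, -58))*(21734 + (19805 - 1/((-97)² + 19390))) = (-22072 + (168 - 58)/(-206 - 58))*(21734 + (19805 - 1/((-97)² + 19390))) = (-22072 + 110/(-264))*(21734 + (19805 - 1/(9409 + 19390))) = (-22072 - 1/264*110)*(21734 + (19805 - 1/28799)) = (-22072 - 5/12)*(21734 + (19805 - 1*1/28799)) = -264869*(21734 + (19805 - 1/28799))/12 = -264869*(21734 + 570364194/28799)/12 = -264869/12*1196281660/28799 = -79214481750635/86397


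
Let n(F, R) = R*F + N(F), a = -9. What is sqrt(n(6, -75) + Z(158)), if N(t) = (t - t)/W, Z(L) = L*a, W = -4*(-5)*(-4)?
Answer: 12*I*sqrt(13) ≈ 43.267*I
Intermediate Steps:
W = -80 (W = 20*(-4) = -80)
Z(L) = -9*L (Z(L) = L*(-9) = -9*L)
N(t) = 0 (N(t) = (t - t)/(-80) = 0*(-1/80) = 0)
n(F, R) = F*R (n(F, R) = R*F + 0 = F*R + 0 = F*R)
sqrt(n(6, -75) + Z(158)) = sqrt(6*(-75) - 9*158) = sqrt(-450 - 1422) = sqrt(-1872) = 12*I*sqrt(13)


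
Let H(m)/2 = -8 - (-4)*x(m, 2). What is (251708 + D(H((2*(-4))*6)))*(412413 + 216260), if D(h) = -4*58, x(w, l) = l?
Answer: 158096171348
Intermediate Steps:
H(m) = 0 (H(m) = 2*(-8 - (-4)*2) = 2*(-8 - 1*(-8)) = 2*(-8 + 8) = 2*0 = 0)
D(h) = -232
(251708 + D(H((2*(-4))*6)))*(412413 + 216260) = (251708 - 232)*(412413 + 216260) = 251476*628673 = 158096171348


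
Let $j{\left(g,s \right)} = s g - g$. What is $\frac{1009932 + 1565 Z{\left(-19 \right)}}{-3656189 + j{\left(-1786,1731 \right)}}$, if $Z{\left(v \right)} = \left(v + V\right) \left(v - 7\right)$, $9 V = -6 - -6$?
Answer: $- \frac{1783042}{6745969} \approx -0.26431$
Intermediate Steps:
$j{\left(g,s \right)} = - g + g s$ ($j{\left(g,s \right)} = g s - g = - g + g s$)
$V = 0$ ($V = \frac{-6 - -6}{9} = \frac{-6 + 6}{9} = \frac{1}{9} \cdot 0 = 0$)
$Z{\left(v \right)} = v \left(-7 + v\right)$ ($Z{\left(v \right)} = \left(v + 0\right) \left(v - 7\right) = v \left(-7 + v\right)$)
$\frac{1009932 + 1565 Z{\left(-19 \right)}}{-3656189 + j{\left(-1786,1731 \right)}} = \frac{1009932 + 1565 \left(- 19 \left(-7 - 19\right)\right)}{-3656189 - 1786 \left(-1 + 1731\right)} = \frac{1009932 + 1565 \left(\left(-19\right) \left(-26\right)\right)}{-3656189 - 3089780} = \frac{1009932 + 1565 \cdot 494}{-3656189 - 3089780} = \frac{1009932 + 773110}{-6745969} = 1783042 \left(- \frac{1}{6745969}\right) = - \frac{1783042}{6745969}$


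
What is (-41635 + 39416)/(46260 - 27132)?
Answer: -2219/19128 ≈ -0.11601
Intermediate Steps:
(-41635 + 39416)/(46260 - 27132) = -2219/19128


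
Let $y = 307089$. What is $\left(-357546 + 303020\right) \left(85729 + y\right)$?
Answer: $-21418794268$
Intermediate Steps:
$\left(-357546 + 303020\right) \left(85729 + y\right) = \left(-357546 + 303020\right) \left(85729 + 307089\right) = \left(-54526\right) 392818 = -21418794268$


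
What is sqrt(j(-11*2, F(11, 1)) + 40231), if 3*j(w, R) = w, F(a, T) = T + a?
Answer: sqrt(362013)/3 ≈ 200.56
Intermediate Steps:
j(w, R) = w/3
sqrt(j(-11*2, F(11, 1)) + 40231) = sqrt((-11*2)/3 + 40231) = sqrt((1/3)*(-22) + 40231) = sqrt(-22/3 + 40231) = sqrt(120671/3) = sqrt(362013)/3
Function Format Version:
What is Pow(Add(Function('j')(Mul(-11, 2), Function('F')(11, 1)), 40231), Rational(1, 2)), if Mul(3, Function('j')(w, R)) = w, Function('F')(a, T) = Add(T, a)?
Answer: Mul(Rational(1, 3), Pow(362013, Rational(1, 2))) ≈ 200.56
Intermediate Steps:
Function('j')(w, R) = Mul(Rational(1, 3), w)
Pow(Add(Function('j')(Mul(-11, 2), Function('F')(11, 1)), 40231), Rational(1, 2)) = Pow(Add(Mul(Rational(1, 3), Mul(-11, 2)), 40231), Rational(1, 2)) = Pow(Add(Mul(Rational(1, 3), -22), 40231), Rational(1, 2)) = Pow(Add(Rational(-22, 3), 40231), Rational(1, 2)) = Pow(Rational(120671, 3), Rational(1, 2)) = Mul(Rational(1, 3), Pow(362013, Rational(1, 2)))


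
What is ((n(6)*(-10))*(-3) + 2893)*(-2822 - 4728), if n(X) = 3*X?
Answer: -25919150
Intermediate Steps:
((n(6)*(-10))*(-3) + 2893)*(-2822 - 4728) = (((3*6)*(-10))*(-3) + 2893)*(-2822 - 4728) = ((18*(-10))*(-3) + 2893)*(-7550) = (-180*(-3) + 2893)*(-7550) = (540 + 2893)*(-7550) = 3433*(-7550) = -25919150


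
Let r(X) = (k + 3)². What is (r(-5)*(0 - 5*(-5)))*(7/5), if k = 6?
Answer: 2835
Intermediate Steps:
r(X) = 81 (r(X) = (6 + 3)² = 9² = 81)
(r(-5)*(0 - 5*(-5)))*(7/5) = (81*(0 - 5*(-5)))*(7/5) = (81*(0 + 25))*(7*(⅕)) = (81*25)*(7/5) = 2025*(7/5) = 2835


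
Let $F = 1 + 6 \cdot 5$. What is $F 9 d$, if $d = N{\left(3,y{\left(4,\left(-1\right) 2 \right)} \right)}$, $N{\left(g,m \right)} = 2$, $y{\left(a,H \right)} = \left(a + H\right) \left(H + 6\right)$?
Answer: $558$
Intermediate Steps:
$F = 31$ ($F = 1 + 30 = 31$)
$y{\left(a,H \right)} = \left(6 + H\right) \left(H + a\right)$ ($y{\left(a,H \right)} = \left(H + a\right) \left(6 + H\right) = \left(6 + H\right) \left(H + a\right)$)
$d = 2$
$F 9 d = 31 \cdot 9 \cdot 2 = 279 \cdot 2 = 558$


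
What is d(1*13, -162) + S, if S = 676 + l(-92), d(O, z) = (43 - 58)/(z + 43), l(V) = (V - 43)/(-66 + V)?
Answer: 12728587/18802 ≈ 676.98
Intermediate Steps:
l(V) = (-43 + V)/(-66 + V)
d(O, z) = -15/(43 + z)
S = 106943/158 (S = 676 + (-43 - 92)/(-66 - 92) = 676 - 135/(-158) = 676 - 1/158*(-135) = 676 + 135/158 = 106943/158 ≈ 676.85)
d(1*13, -162) + S = -15/(43 - 162) + 106943/158 = -15/(-119) + 106943/158 = -15*(-1/119) + 106943/158 = 15/119 + 106943/158 = 12728587/18802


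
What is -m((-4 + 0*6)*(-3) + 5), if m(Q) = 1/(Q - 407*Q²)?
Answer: 1/117606 ≈ 8.5030e-6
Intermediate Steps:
-m((-4 + 0*6)*(-3) + 5) = -(-1)/(((-4 + 0*6)*(-3) + 5)*(-1 + 407*((-4 + 0*6)*(-3) + 5))) = -(-1)/(((-4 + 0)*(-3) + 5)*(-1 + 407*((-4 + 0)*(-3) + 5))) = -(-1)/((-4*(-3) + 5)*(-1 + 407*(-4*(-3) + 5))) = -(-1)/((12 + 5)*(-1 + 407*(12 + 5))) = -(-1)/(17*(-1 + 407*17)) = -(-1)/(17*(-1 + 6919)) = -(-1)/(17*6918) = -1*(-1/117606) = 1/117606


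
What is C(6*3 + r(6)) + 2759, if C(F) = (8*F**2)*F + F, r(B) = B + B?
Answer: 218789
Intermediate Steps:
r(B) = 2*B
C(F) = F + 8*F**3 (C(F) = 8*F**3 + F = F + 8*F**3)
C(6*3 + r(6)) + 2759 = ((6*3 + 2*6) + 8*(6*3 + 2*6)**3) + 2759 = ((18 + 12) + 8*(18 + 12)**3) + 2759 = (30 + 8*30**3) + 2759 = (30 + 8*27000) + 2759 = (30 + 216000) + 2759 = 216030 + 2759 = 218789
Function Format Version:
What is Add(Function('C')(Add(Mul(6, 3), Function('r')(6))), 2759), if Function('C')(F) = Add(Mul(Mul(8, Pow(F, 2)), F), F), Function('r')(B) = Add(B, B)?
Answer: 218789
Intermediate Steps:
Function('r')(B) = Mul(2, B)
Function('C')(F) = Add(F, Mul(8, Pow(F, 3))) (Function('C')(F) = Add(Mul(8, Pow(F, 3)), F) = Add(F, Mul(8, Pow(F, 3))))
Add(Function('C')(Add(Mul(6, 3), Function('r')(6))), 2759) = Add(Add(Add(Mul(6, 3), Mul(2, 6)), Mul(8, Pow(Add(Mul(6, 3), Mul(2, 6)), 3))), 2759) = Add(Add(Add(18, 12), Mul(8, Pow(Add(18, 12), 3))), 2759) = Add(Add(30, Mul(8, Pow(30, 3))), 2759) = Add(Add(30, Mul(8, 27000)), 2759) = Add(Add(30, 216000), 2759) = Add(216030, 2759) = 218789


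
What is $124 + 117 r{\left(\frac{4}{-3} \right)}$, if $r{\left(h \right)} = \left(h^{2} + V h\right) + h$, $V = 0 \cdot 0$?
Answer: $176$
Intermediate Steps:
$V = 0$
$r{\left(h \right)} = h + h^{2}$ ($r{\left(h \right)} = \left(h^{2} + 0 h\right) + h = \left(h^{2} + 0\right) + h = h^{2} + h = h + h^{2}$)
$124 + 117 r{\left(\frac{4}{-3} \right)} = 124 + 117 \frac{4}{-3} \left(1 + \frac{4}{-3}\right) = 124 + 117 \cdot 4 \left(- \frac{1}{3}\right) \left(1 + 4 \left(- \frac{1}{3}\right)\right) = 124 + 117 \left(- \frac{4 \left(1 - \frac{4}{3}\right)}{3}\right) = 124 + 117 \left(\left(- \frac{4}{3}\right) \left(- \frac{1}{3}\right)\right) = 124 + 117 \cdot \frac{4}{9} = 124 + 52 = 176$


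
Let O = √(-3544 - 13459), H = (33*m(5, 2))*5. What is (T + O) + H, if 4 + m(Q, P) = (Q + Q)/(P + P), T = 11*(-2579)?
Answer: -57233/2 + 7*I*√347 ≈ -28617.0 + 130.4*I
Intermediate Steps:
T = -28369
m(Q, P) = -4 + Q/P (m(Q, P) = -4 + (Q + Q)/(P + P) = -4 + (2*Q)/((2*P)) = -4 + (2*Q)*(1/(2*P)) = -4 + Q/P)
H = -495/2 (H = (33*(-4 + 5/2))*5 = (33*(-3/2))*5 = -99/2*5 = -495/2 ≈ -247.50)
O = 7*I*√347 (O = √(-17003) = 7*I*√347 ≈ 130.4*I)
(T + O) + H = (-28369 + 7*I*√347) - 495/2 = -57233/2 + 7*I*√347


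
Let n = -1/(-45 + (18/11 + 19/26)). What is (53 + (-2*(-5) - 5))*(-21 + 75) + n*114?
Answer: 38221080/12193 ≈ 3134.7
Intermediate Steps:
n = 286/12193 (n = -1/(-45 + (18*(1/11) + 19*(1/26))) = -1/(-45 + (18/11 + 19/26)) = -1/(-45 + 677/286) = -1/(-12193/286) = -1*(-286/12193) = 286/12193 ≈ 0.023456)
(53 + (-2*(-5) - 5))*(-21 + 75) + n*114 = (53 + (-2*(-5) - 5))*(-21 + 75) + (286/12193)*114 = (53 + (10 - 5))*54 + 32604/12193 = (53 + 5)*54 + 32604/12193 = 58*54 + 32604/12193 = 3132 + 32604/12193 = 38221080/12193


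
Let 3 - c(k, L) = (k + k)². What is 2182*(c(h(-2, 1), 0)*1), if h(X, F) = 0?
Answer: 6546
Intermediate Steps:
c(k, L) = 3 - 4*k² (c(k, L) = 3 - (k + k)² = 3 - (2*k)² = 3 - 4*k²)
2182*(c(h(-2, 1), 0)*1) = 2182*((3 - 4*0²)*1) = 2182*((3 - 4*0)*1) = 2182*((3 + 0)*1) = 2182*(3*1) = 2182*3 = 6546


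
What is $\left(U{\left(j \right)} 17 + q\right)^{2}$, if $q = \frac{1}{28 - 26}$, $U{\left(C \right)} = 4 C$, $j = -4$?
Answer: $\frac{294849}{4} \approx 73712.0$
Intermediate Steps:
$q = \frac{1}{2} \approx 0.5$
$\left(U{\left(j \right)} 17 + q\right)^{2} = \left(4 \left(-4\right) 17 + \frac{1}{2}\right)^{2} = \left(\left(-16\right) 17 + \frac{1}{2}\right)^{2} = \left(-272 + \frac{1}{2}\right)^{2} = \left(- \frac{543}{2}\right)^{2} = \frac{294849}{4}$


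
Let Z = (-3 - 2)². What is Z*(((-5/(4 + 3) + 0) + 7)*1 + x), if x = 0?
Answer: 1100/7 ≈ 157.14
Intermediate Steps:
Z = 25 (Z = (-5)² = 25)
Z*(((-5/(4 + 3) + 0) + 7)*1 + x) = 25*(((-5/(4 + 3) + 0) + 7)*1 + 0) = 25*(((-5/7 + 0) + 7)*1 + 0) = 25*((-5/7 + 7)*1 + 0) = 25*((44/7)*1 + 0) = 25*(44/7 + 0) = 25*(44/7) = 1100/7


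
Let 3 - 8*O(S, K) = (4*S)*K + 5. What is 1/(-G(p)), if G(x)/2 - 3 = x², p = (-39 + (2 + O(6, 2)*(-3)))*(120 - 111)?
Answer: -8/431697 ≈ -1.8532e-5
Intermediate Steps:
O(S, K) = -¼ - K*S/2 (O(S, K) = 3/8 - ((4*S)*K + 5)/8 = 3/8 - (4*K*S + 5)/8 = 3/8 - (5 + 4*K*S)/8 = 3/8 + (-5/8 - K*S/2) = -¼ - K*S/2)
p = -657/4 (p = (-39 + (2 + (-¼ - ½*2*6)*(-3)))*(120 - 111) = (-39 + (2 + (-¼ - 6)*(-3)))*9 = (-39 + (2 - 25/4*(-3)))*9 = (-39 + (2 + 75/4))*9 = (-39 + 83/4)*9 = -73/4*9 = -657/4 ≈ -164.25)
G(x) = 6 + 2*x²
1/(-G(p)) = 1/(-(6 + 2*(-657/4)²)) = 1/(-(6 + 2*(431649/16))) = 1/(-(6 + 431649/8)) = 1/(-1*431697/8) = 1/(-431697/8) = -8/431697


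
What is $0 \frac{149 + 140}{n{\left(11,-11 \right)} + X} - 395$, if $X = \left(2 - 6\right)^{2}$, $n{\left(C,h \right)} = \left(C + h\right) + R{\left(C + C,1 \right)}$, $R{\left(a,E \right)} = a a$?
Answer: $-395$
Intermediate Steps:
$R{\left(a,E \right)} = a^{2}$
$n{\left(C,h \right)} = C + h + 4 C^{2}$ ($n{\left(C,h \right)} = \left(C + h\right) + \left(C + C\right)^{2} = \left(C + h\right) + \left(2 C\right)^{2} = \left(C + h\right) + 4 C^{2} = C + h + 4 C^{2}$)
$X = 16$ ($X = \left(-4\right)^{2} = 16$)
$0 \frac{149 + 140}{n{\left(11,-11 \right)} + X} - 395 = 0 \frac{149 + 140}{\left(11 - 11 + 4 \cdot 11^{2}\right) + 16} - 395 = 0 \frac{289}{\left(11 - 11 + 4 \cdot 121\right) + 16} - 395 = 0 \frac{289}{\left(11 - 11 + 484\right) + 16} - 395 = 0 \frac{289}{484 + 16} - 395 = 0 \cdot \frac{289}{500} - 395 = 0 - 395 = -395$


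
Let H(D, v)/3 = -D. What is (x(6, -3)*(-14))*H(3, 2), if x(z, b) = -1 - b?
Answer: 252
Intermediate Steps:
H(D, v) = -3*D (H(D, v) = 3*(-D) = -3*D)
(x(6, -3)*(-14))*H(3, 2) = ((-1 - 1*(-3))*(-14))*(-3*3) = ((-1 + 3)*(-14))*(-9) = (2*(-14))*(-9) = -28*(-9) = 252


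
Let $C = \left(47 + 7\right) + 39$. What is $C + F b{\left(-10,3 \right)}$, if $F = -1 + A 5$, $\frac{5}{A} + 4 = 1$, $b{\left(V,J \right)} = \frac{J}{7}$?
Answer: $89$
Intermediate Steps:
$b{\left(V,J \right)} = \frac{J}{7}$ ($b{\left(V,J \right)} = J \frac{1}{7} = \frac{J}{7}$)
$A = - \frac{5}{3}$ ($A = \frac{5}{-4 + 1} = \frac{5}{-3} = 5 \left(- \frac{1}{3}\right) = - \frac{5}{3} \approx -1.6667$)
$F = - \frac{28}{3}$ ($F = -1 - \frac{25}{3} = - \frac{28}{3} \approx -9.3333$)
$C = 93$ ($C = 54 + 39 = 93$)
$C + F b{\left(-10,3 \right)} = 93 - \frac{28 \cdot \frac{1}{7} \cdot 3}{3} = 93 - 4 = 89$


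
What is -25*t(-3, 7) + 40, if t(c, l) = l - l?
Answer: 40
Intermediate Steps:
t(c, l) = 0
-25*t(-3, 7) + 40 = -25*0 + 40 = 0 + 40 = 40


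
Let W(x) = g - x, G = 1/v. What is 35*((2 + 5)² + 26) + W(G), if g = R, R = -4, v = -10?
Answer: 26211/10 ≈ 2621.1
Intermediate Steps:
g = -4
G = -⅒ (G = 1/(-10) = -⅒ ≈ -0.10000)
W(x) = -4 - x
35*((2 + 5)² + 26) + W(G) = 35*((2 + 5)² + 26) + (-4 - 1*(-⅒)) = 35*(7² + 26) + (-4 + ⅒) = 35*(49 + 26) - 39/10 = 35*75 - 39/10 = 2625 - 39/10 = 26211/10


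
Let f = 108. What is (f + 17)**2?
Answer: 15625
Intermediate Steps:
(f + 17)**2 = (108 + 17)**2 = 125**2 = 15625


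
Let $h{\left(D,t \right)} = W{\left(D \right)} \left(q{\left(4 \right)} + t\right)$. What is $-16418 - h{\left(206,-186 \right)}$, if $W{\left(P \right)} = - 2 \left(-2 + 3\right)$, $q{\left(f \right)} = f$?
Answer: $-16782$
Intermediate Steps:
$W{\left(P \right)} = -2$ ($W{\left(P \right)} = \left(-2\right) 1 = -2$)
$h{\left(D,t \right)} = -8 - 2 t$ ($h{\left(D,t \right)} = - 2 \left(4 + t\right) = -8 - 2 t$)
$-16418 - h{\left(206,-186 \right)} = -16418 - \left(-8 - -372\right) = -16418 - \left(-8 + 372\right) = -16418 - 364 = -16782$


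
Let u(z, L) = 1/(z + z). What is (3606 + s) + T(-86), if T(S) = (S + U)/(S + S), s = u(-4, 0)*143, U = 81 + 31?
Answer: 1234263/344 ≈ 3588.0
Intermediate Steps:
U = 112
u(z, L) = 1/(2*z)
s = -143/8 (s = ((1/2)/(-4))*143 = ((1/2)*(-1/4))*143 = -1/8*143 = -143/8 ≈ -17.875)
T(S) = (112 + S)/(2*S) (T(S) = (S + 112)/(S + S) = (112 + S)/((2*S)) = (112 + S)*(1/(2*S)) = (112 + S)/(2*S))
(3606 + s) + T(-86) = (3606 - 143/8) + (1/2)*(112 - 86)/(-86) = 28705/8 + (1/2)*(-1/86)*26 = 28705/8 - 13/86 = 1234263/344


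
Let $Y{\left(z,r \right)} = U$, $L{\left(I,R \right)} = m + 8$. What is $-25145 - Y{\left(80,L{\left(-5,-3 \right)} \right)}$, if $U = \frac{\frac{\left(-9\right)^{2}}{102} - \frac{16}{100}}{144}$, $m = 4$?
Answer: $- \frac{3077748539}{122400} \approx -25145.0$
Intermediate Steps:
$U = \frac{539}{122400}$ ($U = \left(81 \cdot \frac{1}{102} - \frac{4}{25}\right) \frac{1}{144} = \left(\frac{27}{34} - \frac{4}{25}\right) \frac{1}{144} = \frac{539}{850} \cdot \frac{1}{144} = \frac{539}{122400} \approx 0.0044036$)
$L{\left(I,R \right)} = 12$ ($L{\left(I,R \right)} = 4 + 8 = 12$)
$Y{\left(z,r \right)} = \frac{539}{122400}$
$-25145 - Y{\left(80,L{\left(-5,-3 \right)} \right)} = -25145 - \frac{539}{122400} = - \frac{3077748539}{122400}$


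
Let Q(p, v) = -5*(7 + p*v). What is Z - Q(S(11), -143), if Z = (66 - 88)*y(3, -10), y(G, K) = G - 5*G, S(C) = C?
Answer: -7566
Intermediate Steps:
y(G, K) = -4*G
Q(p, v) = -35 - 5*p*v
Z = 264 (Z = (66 - 88)*(-4*3) = -22*(-12) = 264)
Z - Q(S(11), -143) = 264 - (-35 - 5*11*(-143)) = 264 - (-35 + 7865) = 264 - 1*7830 = 264 - 7830 = -7566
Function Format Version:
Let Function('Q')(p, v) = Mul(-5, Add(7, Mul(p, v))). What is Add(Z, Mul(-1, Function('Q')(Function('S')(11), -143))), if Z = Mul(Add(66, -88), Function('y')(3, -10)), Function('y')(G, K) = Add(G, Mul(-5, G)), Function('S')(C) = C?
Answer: -7566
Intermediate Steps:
Function('y')(G, K) = Mul(-4, G)
Function('Q')(p, v) = Add(-35, Mul(-5, p, v))
Z = 264 (Z = Mul(Add(66, -88), Mul(-4, 3)) = Mul(-22, -12) = 264)
Add(Z, Mul(-1, Function('Q')(Function('S')(11), -143))) = Add(264, Mul(-1, Add(-35, Mul(-5, 11, -143)))) = Add(264, Mul(-1, Add(-35, 7865))) = Add(264, Mul(-1, 7830)) = Add(264, -7830) = -7566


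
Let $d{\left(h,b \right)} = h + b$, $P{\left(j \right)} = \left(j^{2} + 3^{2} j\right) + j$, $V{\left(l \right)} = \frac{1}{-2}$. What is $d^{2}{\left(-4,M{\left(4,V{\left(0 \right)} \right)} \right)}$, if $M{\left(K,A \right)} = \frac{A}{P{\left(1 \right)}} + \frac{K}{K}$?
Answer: $\frac{4489}{484} \approx 9.2748$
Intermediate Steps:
$V{\left(l \right)} = - \frac{1}{2}$
$P{\left(j \right)} = j^{2} + 10 j$ ($P{\left(j \right)} = \left(j^{2} + 9 j\right) + j = j^{2} + 10 j$)
$M{\left(K,A \right)} = 1 + \frac{A}{11}$ ($M{\left(K,A \right)} = \frac{A}{1 \left(10 + 1\right)} + \frac{K}{K} = \frac{A}{1 \cdot 11} + 1 = \frac{A}{11} + 1 = 1 + \frac{A}{11}$)
$d{\left(h,b \right)} = b + h$
$d^{2}{\left(-4,M{\left(4,V{\left(0 \right)} \right)} \right)} = \left(\left(1 + \frac{1}{11} \left(- \frac{1}{2}\right)\right) - 4\right)^{2} = \left(\left(1 - \frac{1}{22}\right) - 4\right)^{2} = \left(\frac{21}{22} - 4\right)^{2} = \left(- \frac{67}{22}\right)^{2} = \frac{4489}{484}$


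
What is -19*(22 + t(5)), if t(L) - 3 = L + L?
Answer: -665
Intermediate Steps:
t(L) = 3 + 2*L (t(L) = 3 + (L + L) = 3 + 2*L)
-19*(22 + t(5)) = -19*(22 + (3 + 2*5)) = -19*(22 + (3 + 10)) = -19*(22 + 13) = -19*35 = -665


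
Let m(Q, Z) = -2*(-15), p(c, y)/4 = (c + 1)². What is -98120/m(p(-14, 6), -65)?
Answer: -9812/3 ≈ -3270.7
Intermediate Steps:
p(c, y) = 4*(1 + c)² (p(c, y) = 4*(c + 1)² = 4*(1 + c)²)
m(Q, Z) = 30
-98120/m(p(-14, 6), -65) = -98120/30 = -98120*1/30 = -9812/3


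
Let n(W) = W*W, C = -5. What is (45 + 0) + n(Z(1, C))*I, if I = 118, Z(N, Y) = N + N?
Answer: 517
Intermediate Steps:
Z(N, Y) = 2*N
n(W) = W**2
(45 + 0) + n(Z(1, C))*I = (45 + 0) + (2*1)**2*118 = 45 + 2**2*118 = 45 + 4*118 = 45 + 472 = 517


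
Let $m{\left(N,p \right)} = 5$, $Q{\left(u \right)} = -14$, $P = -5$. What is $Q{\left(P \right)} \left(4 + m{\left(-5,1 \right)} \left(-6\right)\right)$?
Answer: $364$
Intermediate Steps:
$Q{\left(P \right)} \left(4 + m{\left(-5,1 \right)} \left(-6\right)\right) = - 14 \left(4 + 5 \left(-6\right)\right) = - 14 \left(4 - 30\right) = \left(-14\right) \left(-26\right) = 364$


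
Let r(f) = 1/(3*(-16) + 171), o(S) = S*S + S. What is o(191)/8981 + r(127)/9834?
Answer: 44357800085/10863255942 ≈ 4.0833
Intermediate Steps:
o(S) = S + S**2 (o(S) = S**2 + S = S + S**2)
r(f) = 1/123 (r(f) = 1/(-48 + 171) = 1/123)
o(191)/8981 + r(127)/9834 = (191*(1 + 191))/8981 + (1/123)/9834 = (191*192)*(1/8981) + (1/123)*(1/9834) = 36672*(1/8981) + 1/1209582 = 36672/8981 + 1/1209582 = 44357800085/10863255942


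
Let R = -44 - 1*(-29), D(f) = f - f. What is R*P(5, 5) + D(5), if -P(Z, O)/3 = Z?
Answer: 225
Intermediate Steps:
P(Z, O) = -3*Z
D(f) = 0
R = -15 (R = -44 + 29 = -15)
R*P(5, 5) + D(5) = -(-45)*5 + 0 = -15*(-15) + 0 = 225 + 0 = 225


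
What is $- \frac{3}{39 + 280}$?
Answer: $- \frac{3}{319} \approx -0.0094044$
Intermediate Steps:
$- \frac{3}{39 + 280} = - \frac{3}{319}$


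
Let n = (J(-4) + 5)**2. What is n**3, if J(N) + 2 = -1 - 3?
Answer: 1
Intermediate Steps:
J(N) = -6 (J(N) = -2 + (-1 - 3) = -2 - 4 = -6)
n = 1 (n = (-6 + 5)**2 = (-1)**2 = 1)
n**3 = 1**3 = 1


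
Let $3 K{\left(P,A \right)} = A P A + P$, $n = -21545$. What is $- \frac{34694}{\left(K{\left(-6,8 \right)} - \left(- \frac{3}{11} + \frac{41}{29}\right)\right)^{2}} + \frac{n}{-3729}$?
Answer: $\frac{12270165065167}{3263030790162} \approx 3.7604$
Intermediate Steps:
$K{\left(P,A \right)} = \frac{P}{3} + \frac{P A^{2}}{3}$ ($K{\left(P,A \right)} = \frac{A P A + P}{3} = \frac{P A^{2} + P}{3} = \frac{P + P A^{2}}{3} = \frac{P}{3} + \frac{P A^{2}}{3}$)
$- \frac{34694}{\left(K{\left(-6,8 \right)} - \left(- \frac{3}{11} + \frac{41}{29}\right)\right)^{2}} + \frac{n}{-3729} = - \frac{34694}{\left(\frac{1}{3} \left(-6\right) \left(1 + 8^{2}\right) - \left(- \frac{3}{11} + \frac{41}{29}\right)\right)^{2}} - \frac{21545}{-3729} = - \frac{34694}{\left(\frac{1}{3} \left(-6\right) \left(1 + 64\right) - \frac{364}{319}\right)^{2}} - - \frac{21545}{3729} = - \frac{34694}{\left(\frac{1}{3} \left(-6\right) 65 + \left(\frac{3}{11} - \frac{41}{29}\right)\right)^{2}} + \frac{21545}{3729} = - \frac{34694}{\left(-130 - \frac{364}{319}\right)^{2}} + \frac{21545}{3729} = - \frac{34694}{\left(- \frac{41834}{319}\right)^{2}} + \frac{21545}{3729} = - \frac{34694}{\frac{1750083556}{101761}} + \frac{21545}{3729} = \left(-34694\right) \frac{101761}{1750083556} + \frac{21545}{3729} = - \frac{1765248067}{875041778} + \frac{21545}{3729} = \frac{12270165065167}{3263030790162}$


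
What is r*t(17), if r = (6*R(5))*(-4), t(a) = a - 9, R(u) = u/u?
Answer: -192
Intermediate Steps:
R(u) = 1
t(a) = -9 + a
r = -24 (r = (6*1)*(-4) = 6*(-4) = -24)
r*t(17) = -24*(-9 + 17) = -24*8 = -192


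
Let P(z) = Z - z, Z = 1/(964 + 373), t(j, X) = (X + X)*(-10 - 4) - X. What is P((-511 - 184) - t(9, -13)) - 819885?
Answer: -1094752980/1337 ≈ -8.1881e+5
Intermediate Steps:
t(j, X) = -29*X (t(j, X) = (2*X)*(-14) - X = -28*X - X = -29*X)
Z = 1/1337 ≈ 0.00074794
P(z) = 1/1337 - z
P((-511 - 184) - t(9, -13)) - 819885 = (1/1337 - ((-511 - 184) - (-29)*(-13))) - 819885 = (1/1337 - (-695 - 1*377)) - 819885 = (1/1337 - (-695 - 377)) - 819885 = (1/1337 - 1*(-1072)) - 819885 = (1/1337 + 1072) - 819885 = 1433265/1337 - 819885 = -1094752980/1337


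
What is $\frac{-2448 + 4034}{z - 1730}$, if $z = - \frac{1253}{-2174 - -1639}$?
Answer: $- \frac{848510}{924297} \approx -0.91801$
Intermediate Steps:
$z = \frac{1253}{535}$ ($z = - \frac{1253}{-2174 + 1639} = - \frac{1253}{-535} = \left(-1253\right) \left(- \frac{1}{535}\right) = \frac{1253}{535} \approx 2.3421$)
$\frac{-2448 + 4034}{z - 1730} = \frac{-2448 + 4034}{\frac{1253}{535} - 1730} = \frac{1586}{- \frac{924297}{535}} = 1586 \left(- \frac{535}{924297}\right) = - \frac{848510}{924297}$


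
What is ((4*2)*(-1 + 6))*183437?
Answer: 7337480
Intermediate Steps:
((4*2)*(-1 + 6))*183437 = (8*5)*183437 = 40*183437 = 7337480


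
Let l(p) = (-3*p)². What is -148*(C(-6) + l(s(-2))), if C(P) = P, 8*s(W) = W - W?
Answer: 888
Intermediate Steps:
s(W) = 0 (s(W) = (W - W)/8 = (⅛)*0 = 0)
l(p) = 9*p²
-148*(C(-6) + l(s(-2))) = -148*(-6 + 9*0²) = -148*(-6 + 9*0) = -148*(-6 + 0) = -148*(-6) = 888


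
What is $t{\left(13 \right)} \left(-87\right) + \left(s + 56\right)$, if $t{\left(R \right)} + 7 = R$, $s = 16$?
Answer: $-450$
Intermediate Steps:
$t{\left(R \right)} = -7 + R$
$t{\left(13 \right)} \left(-87\right) + \left(s + 56\right) = \left(-7 + 13\right) \left(-87\right) + \left(16 + 56\right) = 6 \left(-87\right) + 72 = -522 + 72 = -450$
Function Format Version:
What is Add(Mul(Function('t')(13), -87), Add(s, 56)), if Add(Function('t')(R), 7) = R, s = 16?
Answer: -450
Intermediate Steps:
Function('t')(R) = Add(-7, R)
Add(Mul(Function('t')(13), -87), Add(s, 56)) = Add(Mul(Add(-7, 13), -87), Add(16, 56)) = Add(Mul(6, -87), 72) = Add(-522, 72) = -450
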